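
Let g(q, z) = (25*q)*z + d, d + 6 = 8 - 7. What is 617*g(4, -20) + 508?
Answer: -1236577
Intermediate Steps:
d = -5 (d = -6 + (8 - 7) = -6 + 1 = -5)
g(q, z) = -5 + 25*q*z (g(q, z) = (25*q)*z - 5 = 25*q*z - 5 = -5 + 25*q*z)
617*g(4, -20) + 508 = 617*(-5 + 25*4*(-20)) + 508 = 617*(-5 - 2000) + 508 = 617*(-2005) + 508 = -1237085 + 508 = -1236577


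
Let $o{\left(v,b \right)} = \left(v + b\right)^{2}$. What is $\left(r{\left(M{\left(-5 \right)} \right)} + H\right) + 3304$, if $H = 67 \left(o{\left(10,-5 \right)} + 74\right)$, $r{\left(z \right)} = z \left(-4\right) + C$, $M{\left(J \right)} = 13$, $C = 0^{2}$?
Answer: $9885$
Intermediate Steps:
$C = 0$
$o{\left(v,b \right)} = \left(b + v\right)^{2}$
$r{\left(z \right)} = - 4 z$ ($r{\left(z \right)} = z \left(-4\right) + 0 = - 4 z + 0 = - 4 z$)
$H = 6633$ ($H = 67 \left(\left(-5 + 10\right)^{2} + 74\right) = 67 \left(5^{2} + 74\right) = 67 \left(25 + 74\right) = 67 \cdot 99 = 6633$)
$\left(r{\left(M{\left(-5 \right)} \right)} + H\right) + 3304 = \left(\left(-4\right) 13 + 6633\right) + 3304 = \left(-52 + 6633\right) + 3304 = 6581 + 3304 = 9885$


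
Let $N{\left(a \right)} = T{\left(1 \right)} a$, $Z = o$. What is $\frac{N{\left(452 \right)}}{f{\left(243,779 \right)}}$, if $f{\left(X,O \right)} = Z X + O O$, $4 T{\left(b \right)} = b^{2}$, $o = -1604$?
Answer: $\frac{113}{217069} \approx 0.00052057$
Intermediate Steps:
$Z = -1604$
$T{\left(b \right)} = \frac{b^{2}}{4}$
$f{\left(X,O \right)} = O^{2} - 1604 X$ ($f{\left(X,O \right)} = - 1604 X + O O = - 1604 X + O^{2} = O^{2} - 1604 X$)
$N{\left(a \right)} = \frac{a}{4}$ ($N{\left(a \right)} = \frac{1^{2}}{4} a = \frac{1}{4} \cdot 1 a = \frac{a}{4}$)
$\frac{N{\left(452 \right)}}{f{\left(243,779 \right)}} = \frac{\frac{1}{4} \cdot 452}{779^{2} - 389772} = \frac{113}{606841 - 389772} = \frac{113}{217069}$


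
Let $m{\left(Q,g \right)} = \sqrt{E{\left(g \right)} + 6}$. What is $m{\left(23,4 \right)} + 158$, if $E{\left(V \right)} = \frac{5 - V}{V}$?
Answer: $\frac{321}{2} \approx 160.5$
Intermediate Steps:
$E{\left(V \right)} = \frac{5 - V}{V}$
$m{\left(Q,g \right)} = \sqrt{6 + \frac{5 - g}{g}}$ ($m{\left(Q,g \right)} = \sqrt{\frac{5 - g}{g} + 6} = \sqrt{6 + \frac{5 - g}{g}}$)
$m{\left(23,4 \right)} + 158 = \sqrt{5} \sqrt{\frac{1 + 4}{4}} + 158 = \sqrt{5} \sqrt{\frac{1}{4} \cdot 5} + 158 = \sqrt{5} \sqrt{\frac{5}{4}} + 158 = \sqrt{5} \frac{\sqrt{5}}{2} + 158 = \frac{5}{2} + 158 = \frac{321}{2}$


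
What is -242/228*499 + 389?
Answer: -16033/114 ≈ -140.64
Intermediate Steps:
-242/228*499 + 389 = -242*1/228*499 + 389 = -121/114*499 + 389 = -60379/114 + 389 = -16033/114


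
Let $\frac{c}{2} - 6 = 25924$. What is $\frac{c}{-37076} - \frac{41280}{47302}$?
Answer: $- \frac{497947375}{219221119} \approx -2.2714$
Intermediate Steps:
$c = 51860$ ($c = 12 + 2 \cdot 25924 = 12 + 51848 = 51860$)
$\frac{c}{-37076} - \frac{41280}{47302} = \frac{51860}{-37076} - \frac{41280}{47302} = 51860 \left(- \frac{1}{37076}\right) - \frac{20640}{23651} = - \frac{12965}{9269} - \frac{20640}{23651} = - \frac{497947375}{219221119}$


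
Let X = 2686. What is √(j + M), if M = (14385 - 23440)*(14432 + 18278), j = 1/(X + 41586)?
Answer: I*√36283343446964433/11068 ≈ 17210.0*I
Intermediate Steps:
j = 1/44272 (j = 1/(2686 + 41586) = 1/44272 ≈ 2.2588e-5)
M = -296189050 (M = -9055*32710 = -296189050)
√(j + M) = √(1/44272 - 296189050) = √(-13112881621599/44272) = I*√36283343446964433/11068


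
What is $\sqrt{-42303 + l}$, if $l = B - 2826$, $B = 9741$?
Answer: $6 i \sqrt{983} \approx 188.12 i$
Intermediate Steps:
$l = 6915$ ($l = 9741 - 2826 = 6915$)
$\sqrt{-42303 + l} = \sqrt{-42303 + 6915} = \sqrt{-35388} = 6 i \sqrt{983}$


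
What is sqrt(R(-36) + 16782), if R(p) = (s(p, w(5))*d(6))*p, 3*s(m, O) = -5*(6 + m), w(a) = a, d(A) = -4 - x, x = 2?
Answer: sqrt(27582) ≈ 166.08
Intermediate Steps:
d(A) = -6 (d(A) = -4 - 1*2 = -4 - 2 = -6)
s(m, O) = -10 - 5*m/3 (s(m, O) = (-5*(6 + m))/3 = (-30 - 5*m)/3 = -10 - 5*m/3)
R(p) = p*(60 + 10*p) (R(p) = ((-10 - 5*p/3)*(-6))*p = (60 + 10*p)*p = p*(60 + 10*p))
sqrt(R(-36) + 16782) = sqrt(10*(-36)*(6 - 36) + 16782) = sqrt(10*(-36)*(-30) + 16782) = sqrt(10800 + 16782) = sqrt(27582)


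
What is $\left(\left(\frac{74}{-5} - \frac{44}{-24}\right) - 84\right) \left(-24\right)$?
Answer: $\frac{11636}{5} \approx 2327.2$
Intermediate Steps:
$\left(\left(\frac{74}{-5} - \frac{44}{-24}\right) - 84\right) \left(-24\right) = \left(\left(74 \left(- \frac{1}{5}\right) - - \frac{11}{6}\right) - 84\right) \left(-24\right) = \left(\left(- \frac{74}{5} + \frac{11}{6}\right) - 84\right) \left(-24\right) = \left(- \frac{389}{30} - 84\right) \left(-24\right) = \left(- \frac{2909}{30}\right) \left(-24\right) = \frac{11636}{5}$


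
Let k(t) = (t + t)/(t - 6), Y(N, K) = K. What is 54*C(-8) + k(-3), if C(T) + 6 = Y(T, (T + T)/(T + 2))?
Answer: -538/3 ≈ -179.33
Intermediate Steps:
k(t) = 2*t/(-6 + t) (k(t) = (2*t)/(-6 + t) = 2*t/(-6 + t))
C(T) = -6 + 2*T/(2 + T) (C(T) = -6 + (T + T)/(T + 2) = -6 + (2*T)/(2 + T) = -6 + 2*T/(2 + T))
54*C(-8) + k(-3) = 54*(4*(-3 - 1*(-8))/(2 - 8)) + 2*(-3)/(-6 - 3) = 54*(4*(-3 + 8)/(-6)) + 2*(-3)/(-9) = 54*(4*(-⅙)*5) + 2*(-3)*(-⅑) = 54*(-10/3) + ⅔ = -180 + ⅔ = -538/3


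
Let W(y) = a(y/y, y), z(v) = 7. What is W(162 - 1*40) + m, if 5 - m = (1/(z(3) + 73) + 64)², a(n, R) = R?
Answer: -25411841/6400 ≈ -3970.6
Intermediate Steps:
W(y) = y
m = -26192641/6400 (m = 5 - (1/(7 + 73) + 64)² = 5 - (1/80 + 64)² = 5 - (5121/80)² = 5 - 1*26224641/6400 = 5 - 26224641/6400 = -26192641/6400 ≈ -4092.6)
W(162 - 1*40) + m = (162 - 1*40) - 26192641/6400 = (162 - 40) - 26192641/6400 = 122 - 26192641/6400 = -25411841/6400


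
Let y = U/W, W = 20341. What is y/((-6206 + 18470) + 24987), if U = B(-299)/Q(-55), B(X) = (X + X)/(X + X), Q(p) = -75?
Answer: -1/56829194325 ≈ -1.7597e-11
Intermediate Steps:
B(X) = 1 (B(X) = (2*X)/((2*X)) = (2*X)*(1/(2*X)) = 1)
U = -1/75 (U = 1/(-75) = 1*(-1/75) = -1/75 ≈ -0.013333)
y = -1/1525575 (y = -1/75/20341 = -1/75*1/20341 = -1/1525575 ≈ -6.5549e-7)
y/((-6206 + 18470) + 24987) = -1/(1525575*((-6206 + 18470) + 24987)) = -1/(1525575*(12264 + 24987)) = -1/1525575/37251 = -1/1525575*1/37251 = -1/56829194325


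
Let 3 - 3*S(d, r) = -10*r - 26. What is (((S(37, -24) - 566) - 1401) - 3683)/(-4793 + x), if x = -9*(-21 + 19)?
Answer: 17161/14325 ≈ 1.1980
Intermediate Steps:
S(d, r) = 29/3 + 10*r/3 (S(d, r) = 1 - (-10*r - 26)/3 = 1 - (-26 - 10*r)/3 = 1 + (26/3 + 10*r/3) = 29/3 + 10*r/3)
x = 18 (x = -9*(-2) = 18)
(((S(37, -24) - 566) - 1401) - 3683)/(-4793 + x) = ((((29/3 + (10/3)*(-24)) - 566) - 1401) - 3683)/(-4793 + 18) = ((((29/3 - 80) - 566) - 1401) - 3683)/(-4775) = (((-211/3 - 566) - 1401) - 3683)*(-1/4775) = ((-1909/3 - 1401) - 3683)*(-1/4775) = (-6112/3 - 3683)*(-1/4775) = -17161/3*(-1/4775) = 17161/14325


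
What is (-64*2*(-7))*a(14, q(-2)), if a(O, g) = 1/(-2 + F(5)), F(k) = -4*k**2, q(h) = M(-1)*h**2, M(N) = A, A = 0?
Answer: -448/51 ≈ -8.7843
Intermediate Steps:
M(N) = 0
q(h) = 0 (q(h) = 0*h**2 = 0)
a(O, g) = -1/102 (a(O, g) = 1/(-2 - 4*5**2) = 1/(-2 - 4*25) = 1/(-2 - 100) = 1/(-102) = -1/102)
(-64*2*(-7))*a(14, q(-2)) = (-64*2*(-7))*(-1/102) = -128*(-7)*(-1/102) = 896*(-1/102) = -448/51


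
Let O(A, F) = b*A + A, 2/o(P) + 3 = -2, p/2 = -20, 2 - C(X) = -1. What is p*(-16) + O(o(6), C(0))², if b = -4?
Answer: 16036/25 ≈ 641.44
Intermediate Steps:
C(X) = 3 (C(X) = 2 - 1*(-1) = 2 + 1 = 3)
p = -40 (p = 2*(-20) = -40)
o(P) = -⅖ (o(P) = 2/(-3 - 2) = 2/(-5) = 2*(-⅕) = -⅖)
O(A, F) = -3*A (O(A, F) = -4*A + A = -3*A)
p*(-16) + O(o(6), C(0))² = -40*(-16) + (-3*(-⅖))² = 640 + (6/5)² = 640 + 36/25 = 16036/25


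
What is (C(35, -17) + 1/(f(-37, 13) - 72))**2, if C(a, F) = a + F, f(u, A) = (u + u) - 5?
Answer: 7382089/22801 ≈ 323.76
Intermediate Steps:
f(u, A) = -5 + 2*u (f(u, A) = 2*u - 5 = -5 + 2*u)
C(a, F) = F + a
(C(35, -17) + 1/(f(-37, 13) - 72))**2 = ((-17 + 35) + 1/((-5 + 2*(-37)) - 72))**2 = (18 + 1/((-5 - 74) - 72))**2 = (18 + 1/(-79 - 72))**2 = (18 + 1/(-151))**2 = (18 - 1/151)**2 = (2717/151)**2 = 7382089/22801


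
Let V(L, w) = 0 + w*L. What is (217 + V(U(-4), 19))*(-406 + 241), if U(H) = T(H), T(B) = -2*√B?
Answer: -35805 + 12540*I ≈ -35805.0 + 12540.0*I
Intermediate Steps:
U(H) = -2*√H
V(L, w) = L*w (V(L, w) = 0 + L*w = L*w)
(217 + V(U(-4), 19))*(-406 + 241) = (217 - 4*I*19)*(-406 + 241) = (217 - 4*I*19)*(-165) = (217 - 76*I)*(-165) = -35805 + 12540*I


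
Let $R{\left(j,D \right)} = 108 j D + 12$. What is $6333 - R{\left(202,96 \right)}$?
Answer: $-2088015$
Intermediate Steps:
$R{\left(j,D \right)} = 12 + 108 D j$ ($R{\left(j,D \right)} = 108 D j + 12 = 12 + 108 D j$)
$6333 - R{\left(202,96 \right)} = 6333 - \left(12 + 108 \cdot 96 \cdot 202\right) = 6333 - \left(12 + 2094336\right) = 6333 - 2094348 = -2088015$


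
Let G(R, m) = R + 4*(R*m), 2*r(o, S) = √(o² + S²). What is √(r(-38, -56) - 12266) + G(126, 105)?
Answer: 53046 + √(-12266 + √1145) ≈ 53046.0 + 110.6*I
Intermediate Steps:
r(o, S) = √(S² + o²)/2 (r(o, S) = √(o² + S²)/2 = √(S² + o²)/2)
G(R, m) = R + 4*R*m
√(r(-38, -56) - 12266) + G(126, 105) = √(√((-56)² + (-38)²)/2 - 12266) + 126*(1 + 4*105) = √(√(3136 + 1444)/2 - 12266) + 126*(1 + 420) = √(√4580/2 - 12266) + 126*421 = √((2*√1145)/2 - 12266) + 53046 = √(√1145 - 12266) + 53046 = √(-12266 + √1145) + 53046 = 53046 + √(-12266 + √1145)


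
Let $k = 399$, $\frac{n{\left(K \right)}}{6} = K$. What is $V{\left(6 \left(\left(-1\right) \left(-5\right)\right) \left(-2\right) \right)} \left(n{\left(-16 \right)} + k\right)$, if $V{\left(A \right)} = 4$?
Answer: $1212$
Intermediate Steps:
$n{\left(K \right)} = 6 K$
$V{\left(6 \left(\left(-1\right) \left(-5\right)\right) \left(-2\right) \right)} \left(n{\left(-16 \right)} + k\right) = 4 \left(6 \left(-16\right) + 399\right) = 4 \left(-96 + 399\right) = 4 \cdot 303 = 1212$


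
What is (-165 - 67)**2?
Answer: 53824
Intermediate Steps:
(-165 - 67)**2 = (-232)**2 = 53824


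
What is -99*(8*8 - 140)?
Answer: 7524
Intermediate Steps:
-99*(8*8 - 140) = -99*(64 - 140) = -99*(-76) = 7524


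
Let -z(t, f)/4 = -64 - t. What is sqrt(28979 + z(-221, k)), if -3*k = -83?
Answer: sqrt(28351) ≈ 168.38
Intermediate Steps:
k = 83/3 (k = -1/3*(-83) = 83/3 ≈ 27.667)
z(t, f) = 256 + 4*t (z(t, f) = -4*(-64 - t) = 256 + 4*t)
sqrt(28979 + z(-221, k)) = sqrt(28979 + (256 + 4*(-221))) = sqrt(28979 + (256 - 884)) = sqrt(28979 - 628) = sqrt(28351)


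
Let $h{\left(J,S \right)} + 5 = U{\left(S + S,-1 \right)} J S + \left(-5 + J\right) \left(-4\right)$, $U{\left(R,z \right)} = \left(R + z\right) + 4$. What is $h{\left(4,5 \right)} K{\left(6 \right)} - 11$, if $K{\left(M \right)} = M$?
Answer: $1543$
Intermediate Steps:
$U{\left(R,z \right)} = 4 + R + z$
$h{\left(J,S \right)} = 15 - 4 J + J S \left(3 + 2 S\right)$ ($h{\left(J,S \right)} = -5 + \left(\left(4 + \left(S + S\right) - 1\right) J S + \left(-5 + J\right) \left(-4\right)\right) = -5 - \left(-20 + 4 J - \left(4 + 2 S - 1\right) J S\right) = -5 - \left(-20 + 4 J - \left(3 + 2 S\right) J S\right) = -5 - \left(-20 + 4 J - J \left(3 + 2 S\right) S\right) = -5 - \left(-20 + 4 J - J S \left(3 + 2 S\right)\right) = -5 + \left(20 - 4 J + J S \left(3 + 2 S\right)\right) = 15 - 4 J + J S \left(3 + 2 S\right)$)
$h{\left(4,5 \right)} K{\left(6 \right)} - 11 = \left(15 - 16 + 4 \cdot 5 \left(3 + 2 \cdot 5\right)\right) 6 - 11 = \left(15 - 16 + 4 \cdot 5 \left(3 + 10\right)\right) 6 - 11 = \left(15 - 16 + 4 \cdot 5 \cdot 13\right) 6 - 11 = \left(15 - 16 + 260\right) 6 - 11 = 259 \cdot 6 - 11 = 1554 - 11 = 1543$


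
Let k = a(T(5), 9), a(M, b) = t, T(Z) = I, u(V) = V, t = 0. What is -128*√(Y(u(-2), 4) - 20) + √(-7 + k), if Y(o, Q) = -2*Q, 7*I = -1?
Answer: -255*I*√7 ≈ -674.67*I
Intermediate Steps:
I = -⅐ (I = (⅐)*(-1) = -⅐ ≈ -0.14286)
T(Z) = -⅐
a(M, b) = 0
k = 0
-128*√(Y(u(-2), 4) - 20) + √(-7 + k) = -128*√(-2*4 - 20) + √(-7 + 0) = -128*√(-8 - 20) + √(-7) = -256*I*√7 + I*√7 = -255*I*√7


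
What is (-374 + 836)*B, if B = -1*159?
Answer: -73458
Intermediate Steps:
B = -159
(-374 + 836)*B = (-374 + 836)*(-159) = 462*(-159) = -73458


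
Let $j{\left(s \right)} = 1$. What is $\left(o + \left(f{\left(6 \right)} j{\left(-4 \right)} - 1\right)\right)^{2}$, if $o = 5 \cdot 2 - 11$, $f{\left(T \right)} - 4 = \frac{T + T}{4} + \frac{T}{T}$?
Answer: $36$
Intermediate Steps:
$f{\left(T \right)} = 5 + \frac{T}{2}$ ($f{\left(T \right)} = 4 + \left(\frac{T + T}{4} + \frac{T}{T}\right) = 4 + \left(2 T \frac{1}{4} + 1\right) = 4 + \left(\frac{T}{2} + 1\right) = 4 + \left(1 + \frac{T}{2}\right) = 5 + \frac{T}{2}$)
$o = -1$ ($o = 10 - 11 = -1$)
$\left(o + \left(f{\left(6 \right)} j{\left(-4 \right)} - 1\right)\right)^{2} = \left(-1 - \left(1 - \left(5 + \frac{1}{2} \cdot 6\right) 1\right)\right)^{2} = \left(-1 - \left(1 - \left(5 + 3\right) 1\right)\right)^{2} = \left(-1 + \left(8 \cdot 1 - 1\right)\right)^{2} = \left(-1 + \left(8 - 1\right)\right)^{2} = \left(-1 + 7\right)^{2} = 6^{2} = 36$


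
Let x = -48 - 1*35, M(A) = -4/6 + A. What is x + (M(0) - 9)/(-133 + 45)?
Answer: -21883/264 ≈ -82.890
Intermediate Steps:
M(A) = -⅔ + A (M(A) = -4*⅙ + A = -⅔ + A)
x = -83 (x = -48 - 35 = -83)
x + (M(0) - 9)/(-133 + 45) = -83 + ((-⅔ + 0) - 9)/(-133 + 45) = -83 + (-⅔ - 9)/(-88) = -83 - 29/3*(-1/88) = -83 + 29/264 = -21883/264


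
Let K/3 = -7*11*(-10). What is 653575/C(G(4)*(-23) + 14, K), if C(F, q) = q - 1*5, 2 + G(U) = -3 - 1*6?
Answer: 130715/461 ≈ 283.55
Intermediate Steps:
G(U) = -11 (G(U) = -2 + (-3 - 1*6) = -2 + (-3 - 6) = -2 - 9 = -11)
K = 2310 (K = 3*(-7*11*(-10)) = 3*(-77*(-10)) = 3*770 = 2310)
C(F, q) = -5 + q (C(F, q) = q - 5 = -5 + q)
653575/C(G(4)*(-23) + 14, K) = 653575/(-5 + 2310) = 653575/2305 = 653575*(1/2305) = 130715/461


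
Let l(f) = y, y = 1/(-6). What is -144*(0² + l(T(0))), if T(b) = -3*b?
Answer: 24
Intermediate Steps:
y = -⅙ ≈ -0.16667
l(f) = -⅙
-144*(0² + l(T(0))) = -144*(0² - ⅙) = -144*(0 - ⅙) = -144*(-⅙) = 24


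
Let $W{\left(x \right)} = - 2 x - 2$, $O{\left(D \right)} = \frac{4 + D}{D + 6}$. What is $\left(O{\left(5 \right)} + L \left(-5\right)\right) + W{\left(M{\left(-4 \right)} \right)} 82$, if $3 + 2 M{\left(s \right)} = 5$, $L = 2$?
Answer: $- \frac{3709}{11} \approx -337.18$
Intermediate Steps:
$O{\left(D \right)} = \frac{4 + D}{6 + D}$
$M{\left(s \right)} = 1$ ($M{\left(s \right)} = - \frac{3}{2} + \frac{1}{2} \cdot 5 = - \frac{3}{2} + \frac{5}{2} = 1$)
$W{\left(x \right)} = -2 - 2 x$
$\left(O{\left(5 \right)} + L \left(-5\right)\right) + W{\left(M{\left(-4 \right)} \right)} 82 = \left(\frac{4 + 5}{6 + 5} + 2 \left(-5\right)\right) + \left(-2 - 2\right) 82 = \left(\frac{1}{11} \cdot 9 - 10\right) + \left(-2 - 2\right) 82 = \left(\frac{1}{11} \cdot 9 - 10\right) - 328 = \left(\frac{9}{11} - 10\right) - 328 = - \frac{101}{11} - 328 = - \frac{3709}{11}$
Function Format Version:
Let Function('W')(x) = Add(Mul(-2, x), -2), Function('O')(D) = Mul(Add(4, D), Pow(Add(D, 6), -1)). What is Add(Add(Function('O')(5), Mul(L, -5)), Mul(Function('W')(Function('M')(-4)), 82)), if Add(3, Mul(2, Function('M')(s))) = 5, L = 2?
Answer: Rational(-3709, 11) ≈ -337.18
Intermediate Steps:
Function('O')(D) = Mul(Pow(Add(6, D), -1), Add(4, D)) (Function('O')(D) = Mul(Add(4, D), Pow(Add(6, D), -1)) = Mul(Pow(Add(6, D), -1), Add(4, D)))
Function('M')(s) = 1 (Function('M')(s) = Add(Rational(-3, 2), Mul(Rational(1, 2), 5)) = Add(Rational(-3, 2), Rational(5, 2)) = 1)
Function('W')(x) = Add(-2, Mul(-2, x))
Add(Add(Function('O')(5), Mul(L, -5)), Mul(Function('W')(Function('M')(-4)), 82)) = Add(Add(Mul(Pow(Add(6, 5), -1), Add(4, 5)), Mul(2, -5)), Mul(Add(-2, Mul(-2, 1)), 82)) = Add(Add(Mul(Pow(11, -1), 9), -10), Mul(Add(-2, -2), 82)) = Add(Add(Mul(Rational(1, 11), 9), -10), Mul(-4, 82)) = Add(Add(Rational(9, 11), -10), -328) = Add(Rational(-101, 11), -328) = Rational(-3709, 11)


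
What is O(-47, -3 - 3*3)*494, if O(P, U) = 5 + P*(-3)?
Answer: 72124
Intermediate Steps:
O(P, U) = 5 - 3*P
O(-47, -3 - 3*3)*494 = (5 - 3*(-47))*494 = (5 + 141)*494 = 146*494 = 72124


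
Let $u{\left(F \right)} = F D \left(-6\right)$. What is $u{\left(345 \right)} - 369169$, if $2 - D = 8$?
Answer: $-356749$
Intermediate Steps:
$D = -6$ ($D = 2 - 8 = -6$)
$u{\left(F \right)} = 36 F$ ($u{\left(F \right)} = F \left(-6\right) \left(-6\right) = - 6 F \left(-6\right) = 36 F$)
$u{\left(345 \right)} - 369169 = 36 \cdot 345 - 369169 = 12420 - 369169 = -356749$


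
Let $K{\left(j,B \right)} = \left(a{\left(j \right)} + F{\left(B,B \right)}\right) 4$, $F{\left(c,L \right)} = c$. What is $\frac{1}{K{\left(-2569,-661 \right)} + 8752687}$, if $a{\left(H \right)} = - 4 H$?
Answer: $\frac{1}{8791147} \approx 1.1375 \cdot 10^{-7}$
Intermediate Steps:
$K{\left(j,B \right)} = - 16 j + 4 B$ ($K{\left(j,B \right)} = \left(- 4 j + B\right) 4 = \left(B - 4 j\right) 4 = - 16 j + 4 B$)
$\frac{1}{K{\left(-2569,-661 \right)} + 8752687} = \frac{1}{\left(\left(-16\right) \left(-2569\right) + 4 \left(-661\right)\right) + 8752687} = \frac{1}{\left(41104 - 2644\right) + 8752687} = \frac{1}{38460 + 8752687} = \frac{1}{8791147}$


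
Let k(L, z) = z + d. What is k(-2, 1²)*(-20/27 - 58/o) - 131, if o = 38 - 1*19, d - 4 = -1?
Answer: -74987/513 ≈ -146.17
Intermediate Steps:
d = 3 (d = 4 - 1 = 3)
o = 19 (o = 38 - 19 = 19)
k(L, z) = 3 + z (k(L, z) = z + 3 = 3 + z)
k(-2, 1²)*(-20/27 - 58/o) - 131 = (3 + 1²)*(-20/27 - 58/19) - 131 = (3 + 1)*(-20*1/27 - 58*1/19) - 131 = 4*(-20/27 - 58/19) - 131 = 4*(-1946/513) - 131 = -7784/513 - 131 = -74987/513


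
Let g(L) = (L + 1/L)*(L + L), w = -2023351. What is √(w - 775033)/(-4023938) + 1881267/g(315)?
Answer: 1881267/198452 - 2*I*√174899/2011969 ≈ 9.4797 - 0.00041572*I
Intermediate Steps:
g(L) = 2*L*(L + 1/L) (g(L) = (L + 1/L)*(2*L) = 2*L*(L + 1/L))
√(w - 775033)/(-4023938) + 1881267/g(315) = √(-2023351 - 775033)/(-4023938) + 1881267/(2 + 2*315²) = √(-2798384)*(-1/4023938) + 1881267/(2 + 2*99225) = (4*I*√174899)*(-1/4023938) + 1881267/(2 + 198450) = -2*I*√174899/2011969 + 1881267/198452 = 1881267/198452 - 2*I*√174899/2011969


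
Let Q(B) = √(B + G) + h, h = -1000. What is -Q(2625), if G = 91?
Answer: 1000 - 2*√679 ≈ 947.88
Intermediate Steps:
Q(B) = -1000 + √(91 + B) (Q(B) = √(B + 91) - 1000 = √(91 + B) - 1000 = -1000 + √(91 + B))
-Q(2625) = -(-1000 + √(91 + 2625)) = -(-1000 + √2716) = -(-1000 + 2*√679) = 1000 - 2*√679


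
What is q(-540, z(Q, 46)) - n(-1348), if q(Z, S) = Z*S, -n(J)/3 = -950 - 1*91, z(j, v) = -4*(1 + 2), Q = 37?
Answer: 3357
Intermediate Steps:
z(j, v) = -12 (z(j, v) = -4*3 = -12)
n(J) = 3123 (n(J) = -3*(-950 - 1*91) = -3*(-950 - 91) = -3*(-1041) = 3123)
q(Z, S) = S*Z
q(-540, z(Q, 46)) - n(-1348) = -12*(-540) - 1*3123 = 6480 - 3123 = 3357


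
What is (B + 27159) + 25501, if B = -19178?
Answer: 33482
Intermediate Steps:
(B + 27159) + 25501 = (-19178 + 27159) + 25501 = 7981 + 25501 = 33482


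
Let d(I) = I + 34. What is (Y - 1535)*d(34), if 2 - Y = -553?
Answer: -66640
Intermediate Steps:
Y = 555 (Y = 2 - 1*(-553) = 2 + 553 = 555)
d(I) = 34 + I
(Y - 1535)*d(34) = (555 - 1535)*(34 + 34) = -980*68 = -66640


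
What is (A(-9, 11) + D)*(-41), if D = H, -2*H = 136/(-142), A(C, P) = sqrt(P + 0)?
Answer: -1394/71 - 41*sqrt(11) ≈ -155.62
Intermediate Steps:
A(C, P) = sqrt(P)
H = 34/71 (H = -68/(-142) = -68*(-1)/142 = -1/2*(-68/71) = 34/71 ≈ 0.47887)
D = 34/71 ≈ 0.47887
(A(-9, 11) + D)*(-41) = (sqrt(11) + 34/71)*(-41) = (34/71 + sqrt(11))*(-41) = -1394/71 - 41*sqrt(11)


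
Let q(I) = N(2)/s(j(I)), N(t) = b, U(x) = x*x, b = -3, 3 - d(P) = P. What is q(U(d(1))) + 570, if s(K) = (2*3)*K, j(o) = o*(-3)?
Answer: 13681/24 ≈ 570.04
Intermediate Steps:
d(P) = 3 - P
j(o) = -3*o
U(x) = x²
N(t) = -3
s(K) = 6*K
q(I) = 1/(6*I) (q(I) = -3*(-1/(18*I)) = -(-1)/(6*I) = 1/(6*I))
q(U(d(1))) + 570 = 1/(6*((3 - 1*1)²)) + 570 = 1/(6*((3 - 1)²)) + 570 = 1/(6*(2²)) + 570 = (⅙)/4 + 570 = (⅙)*(¼) + 570 = 1/24 + 570 = 13681/24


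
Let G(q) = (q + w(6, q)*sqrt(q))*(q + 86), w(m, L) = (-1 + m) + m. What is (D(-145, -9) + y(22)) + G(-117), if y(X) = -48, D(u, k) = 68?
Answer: 3647 - 1023*I*sqrt(13) ≈ 3647.0 - 3688.5*I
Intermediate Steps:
w(m, L) = -1 + 2*m
G(q) = (86 + q)*(q + 11*sqrt(q)) (G(q) = (q + (-1 + 2*6)*sqrt(q))*(q + 86) = (q + (-1 + 12)*sqrt(q))*(86 + q) = (q + 11*sqrt(q))*(86 + q) = (86 + q)*(q + 11*sqrt(q)))
(D(-145, -9) + y(22)) + G(-117) = (68 - 48) + ((-117)**2 + 11*(-117)**(3/2) + 86*(-117) + 946*sqrt(-117)) = 20 + (13689 + 11*(-351*I*sqrt(13)) - 10062 + 946*(3*I*sqrt(13))) = 20 + (13689 - 3861*I*sqrt(13) - 10062 + 2838*I*sqrt(13)) = 20 + (3627 - 1023*I*sqrt(13)) = 3647 - 1023*I*sqrt(13)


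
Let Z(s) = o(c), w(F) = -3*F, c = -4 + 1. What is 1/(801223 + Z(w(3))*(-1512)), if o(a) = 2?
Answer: 1/798199 ≈ 1.2528e-6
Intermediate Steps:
c = -3
Z(s) = 2
1/(801223 + Z(w(3))*(-1512)) = 1/(801223 + 2*(-1512)) = 1/(801223 - 3024) = 1/798199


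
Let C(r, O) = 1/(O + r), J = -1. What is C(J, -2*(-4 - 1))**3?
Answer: 1/729 ≈ 0.0013717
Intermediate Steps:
C(J, -2*(-4 - 1))**3 = (1/(-2*(-4 - 1) - 1))**3 = (1/(-2*(-5) - 1))**3 = (1/(10 - 1))**3 = (1/9)**3 = 1/729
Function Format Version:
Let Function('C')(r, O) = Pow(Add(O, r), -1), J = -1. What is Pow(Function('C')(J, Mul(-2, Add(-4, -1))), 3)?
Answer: Rational(1, 729) ≈ 0.0013717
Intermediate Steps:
Pow(Function('C')(J, Mul(-2, Add(-4, -1))), 3) = Pow(Pow(Add(Mul(-2, Add(-4, -1)), -1), -1), 3) = Pow(Pow(Add(Mul(-2, -5), -1), -1), 3) = Pow(Pow(Add(10, -1), -1), 3) = Pow(Pow(9, -1), 3) = Pow(Rational(1, 9), 3) = Rational(1, 729)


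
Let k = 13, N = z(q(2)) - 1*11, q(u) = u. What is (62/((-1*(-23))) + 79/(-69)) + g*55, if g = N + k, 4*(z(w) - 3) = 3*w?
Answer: 49549/138 ≈ 359.05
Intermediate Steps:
z(w) = 3 + 3*w/4 (z(w) = 3 + (3*w)/4 = 3 + 3*w/4)
N = -13/2 (N = (3 + (3/4)*2) - 1*11 = (3 + 3/2) - 11 = 9/2 - 11 = -13/2 ≈ -6.5000)
g = 13/2 (g = -13/2 + 13 = 13/2 ≈ 6.5000)
(62/((-1*(-23))) + 79/(-69)) + g*55 = (62/((-1*(-23))) + 79/(-69)) + (13/2)*55 = (62/23 + 79*(-1/69)) + 715/2 = (62*(1/23) - 79/69) + 715/2 = (62/23 - 79/69) + 715/2 = 107/69 + 715/2 = 49549/138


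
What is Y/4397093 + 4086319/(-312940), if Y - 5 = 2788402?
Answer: -17095320584087/1376026283420 ≈ -12.424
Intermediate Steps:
Y = 2788407 (Y = 5 + 2788402 = 2788407)
Y/4397093 + 4086319/(-312940) = 2788407/4397093 + 4086319/(-312940) = 2788407*(1/4397093) + 4086319*(-1/312940) = 2788407/4397093 - 4086319/312940 = -17095320584087/1376026283420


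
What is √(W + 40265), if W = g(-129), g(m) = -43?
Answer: 13*√238 ≈ 200.55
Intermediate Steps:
W = -43
√(W + 40265) = √(-43 + 40265) = √40222 = 13*√238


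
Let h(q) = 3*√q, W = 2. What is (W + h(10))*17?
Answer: 34 + 51*√10 ≈ 195.28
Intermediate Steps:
(W + h(10))*17 = (2 + 3*√10)*17 = 34 + 51*√10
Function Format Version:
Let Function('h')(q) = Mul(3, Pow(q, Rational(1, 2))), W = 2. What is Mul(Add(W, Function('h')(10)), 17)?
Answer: Add(34, Mul(51, Pow(10, Rational(1, 2)))) ≈ 195.28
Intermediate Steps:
Mul(Add(W, Function('h')(10)), 17) = Mul(Add(2, Mul(3, Pow(10, Rational(1, 2)))), 17) = Add(34, Mul(51, Pow(10, Rational(1, 2))))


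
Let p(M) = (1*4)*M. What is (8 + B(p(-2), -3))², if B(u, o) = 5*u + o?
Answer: 1225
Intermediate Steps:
p(M) = 4*M
B(u, o) = o + 5*u
(8 + B(p(-2), -3))² = (8 + (-3 + 5*(4*(-2))))² = (8 + (-3 + 5*(-8)))² = (8 + (-3 - 40))² = (8 - 43)² = (-35)² = 1225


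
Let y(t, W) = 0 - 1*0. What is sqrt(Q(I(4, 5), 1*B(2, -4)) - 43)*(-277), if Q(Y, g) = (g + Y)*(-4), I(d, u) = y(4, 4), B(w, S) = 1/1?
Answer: -277*I*sqrt(47) ≈ -1899.0*I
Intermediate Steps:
B(w, S) = 1
y(t, W) = 0 (y(t, W) = 0 + 0 = 0)
I(d, u) = 0
Q(Y, g) = -4*Y - 4*g (Q(Y, g) = (Y + g)*(-4) = -4*Y - 4*g)
sqrt(Q(I(4, 5), 1*B(2, -4)) - 43)*(-277) = sqrt((-4*0 - 4) - 43)*(-277) = sqrt((0 - 4*1) - 43)*(-277) = sqrt((0 - 4) - 43)*(-277) = sqrt(-4 - 43)*(-277) = sqrt(-47)*(-277) = (I*sqrt(47))*(-277) = -277*I*sqrt(47)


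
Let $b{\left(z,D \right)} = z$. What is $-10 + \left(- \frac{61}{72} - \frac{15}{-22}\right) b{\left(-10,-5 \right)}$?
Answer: $- \frac{3305}{396} \approx -8.346$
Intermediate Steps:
$-10 + \left(- \frac{61}{72} - \frac{15}{-22}\right) b{\left(-10,-5 \right)} = -10 + \left(- \frac{61}{72} - \frac{15}{-22}\right) \left(-10\right) = -10 + \left(\left(-61\right) \frac{1}{72} - - \frac{15}{22}\right) \left(-10\right) = -10 + \left(- \frac{61}{72} + \frac{15}{22}\right) \left(-10\right) = -10 - - \frac{655}{396} = -10 + \frac{655}{396} = - \frac{3305}{396}$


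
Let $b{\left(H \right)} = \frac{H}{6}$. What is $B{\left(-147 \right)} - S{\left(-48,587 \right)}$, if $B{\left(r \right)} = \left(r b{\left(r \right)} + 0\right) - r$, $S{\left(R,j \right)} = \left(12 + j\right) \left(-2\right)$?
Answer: $\frac{9893}{2} \approx 4946.5$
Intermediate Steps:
$S{\left(R,j \right)} = -24 - 2 j$
$b{\left(H \right)} = \frac{H}{6}$ ($b{\left(H \right)} = H \frac{1}{6} = \frac{H}{6}$)
$B{\left(r \right)} = - r + \frac{r^{2}}{6}$ ($B{\left(r \right)} = \left(r \frac{r}{6} + 0\right) - r = \left(\frac{r^{2}}{6} + 0\right) - r = \frac{r^{2}}{6} - r = - r + \frac{r^{2}}{6}$)
$B{\left(-147 \right)} - S{\left(-48,587 \right)} = \frac{1}{6} \left(-147\right) \left(-6 - 147\right) - \left(-24 - 1174\right) = \frac{1}{6} \left(-147\right) \left(-153\right) - \left(-24 - 1174\right) = \frac{7497}{2} - -1198 = \frac{7497}{2} + 1198 = \frac{9893}{2}$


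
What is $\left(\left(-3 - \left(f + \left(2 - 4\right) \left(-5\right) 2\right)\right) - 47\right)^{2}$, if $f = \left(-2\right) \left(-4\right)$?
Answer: $6084$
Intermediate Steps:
$f = 8$
$\left(\left(-3 - \left(f + \left(2 - 4\right) \left(-5\right) 2\right)\right) - 47\right)^{2} = \left(\left(-3 - \left(8 + \left(2 - 4\right) \left(-5\right) 2\right)\right) - 47\right)^{2} = \left(\left(-3 - \left(8 + \left(-2\right) \left(-5\right) 2\right)\right) - 47\right)^{2} = \left(\left(-3 - \left(8 + 10 \cdot 2\right)\right) - 47\right)^{2} = \left(\left(-3 - \left(8 + 20\right)\right) - 47\right)^{2} = \left(\left(-3 - 28\right) - 47\right)^{2} = \left(-31 - 47\right)^{2} = \left(-78\right)^{2} = 6084$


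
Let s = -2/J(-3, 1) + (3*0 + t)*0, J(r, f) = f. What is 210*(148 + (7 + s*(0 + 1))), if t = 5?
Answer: 32130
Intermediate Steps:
s = -2 (s = -2/1 + (3*0 + 5)*0 = -2*1 + (0 + 5)*0 = -2 + 5*0 = -2 + 0 = -2)
210*(148 + (7 + s*(0 + 1))) = 210*(148 + (7 - 2*(0 + 1))) = 210*(148 + (7 - 2*1)) = 210*(148 + (7 - 2)) = 210*(148 + 5) = 210*153 = 32130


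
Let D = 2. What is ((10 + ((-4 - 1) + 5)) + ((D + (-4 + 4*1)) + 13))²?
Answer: 625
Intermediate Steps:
((10 + ((-4 - 1) + 5)) + ((D + (-4 + 4*1)) + 13))² = ((10 + ((-4 - 1) + 5)) + ((2 + (-4 + 4*1)) + 13))² = ((10 + (-5 + 5)) + ((2 + (-4 + 4)) + 13))² = ((10 + 0) + ((2 + 0) + 13))² = (10 + (2 + 13))² = (10 + 15)² = 25² = 625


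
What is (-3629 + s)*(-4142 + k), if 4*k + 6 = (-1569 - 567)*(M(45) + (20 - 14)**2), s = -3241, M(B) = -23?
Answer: 76157385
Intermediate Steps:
k = -13887/2 (k = -3/2 + ((-1569 - 567)*(-23 + (20 - 14)**2))/4 = -3/2 + (-2136*(-23 + 6**2))/4 = -3/2 + (-2136*(-23 + 36))/4 = -3/2 + (-2136*13)/4 = -3/2 + (1/4)*(-27768) = -3/2 - 6942 = -13887/2 ≈ -6943.5)
(-3629 + s)*(-4142 + k) = (-3629 - 3241)*(-4142 - 13887/2) = -6870*(-22171/2) = 76157385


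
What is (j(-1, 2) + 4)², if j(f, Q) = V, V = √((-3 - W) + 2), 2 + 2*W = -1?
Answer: (8 + √2)²/4 ≈ 22.157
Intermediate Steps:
W = -3/2 (W = -1 + (½)*(-1) = -1 - ½ = -3/2 ≈ -1.5000)
V = √2/2 (V = √((-3 - 1*(-3/2)) + 2) = √((-3 + 3/2) + 2) = √(-3/2 + 2) = √(½) = √2/2 ≈ 0.70711)
j(f, Q) = √2/2
(j(-1, 2) + 4)² = (√2/2 + 4)² = (4 + √2/2)²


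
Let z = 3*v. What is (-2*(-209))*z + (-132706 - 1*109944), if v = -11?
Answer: -256444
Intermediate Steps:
z = -33 (z = 3*(-11) = -33)
(-2*(-209))*z + (-132706 - 1*109944) = -2*(-209)*(-33) + (-132706 - 1*109944) = 418*(-33) + (-132706 - 109944) = -13794 - 242650 = -256444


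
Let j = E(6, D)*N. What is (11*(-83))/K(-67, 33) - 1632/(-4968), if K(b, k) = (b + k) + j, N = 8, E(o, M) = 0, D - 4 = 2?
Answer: 191303/7038 ≈ 27.181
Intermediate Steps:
D = 6 (D = 4 + 2 = 6)
j = 0 (j = 0*8 = 0)
K(b, k) = b + k (K(b, k) = (b + k) + 0 = b + k)
(11*(-83))/K(-67, 33) - 1632/(-4968) = (11*(-83))/(-67 + 33) - 1632/(-4968) = -913/(-34) - 1632*(-1/4968) = -913*(-1/34) + 68/207 = 913/34 + 68/207 = 191303/7038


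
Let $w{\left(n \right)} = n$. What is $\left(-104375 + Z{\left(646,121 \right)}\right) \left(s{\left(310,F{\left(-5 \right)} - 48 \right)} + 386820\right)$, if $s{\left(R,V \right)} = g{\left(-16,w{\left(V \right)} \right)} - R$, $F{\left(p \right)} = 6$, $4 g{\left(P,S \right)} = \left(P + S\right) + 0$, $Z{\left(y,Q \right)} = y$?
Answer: $- \frac{80181583439}{2} \approx -4.0091 \cdot 10^{10}$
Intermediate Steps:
$g{\left(P,S \right)} = \frac{P}{4} + \frac{S}{4}$ ($g{\left(P,S \right)} = \frac{\left(P + S\right) + 0}{4} = \frac{P + S}{4} = \frac{P}{4} + \frac{S}{4}$)
$s{\left(R,V \right)} = -4 - R + \frac{V}{4}$ ($s{\left(R,V \right)} = \left(\frac{1}{4} \left(-16\right) + \frac{V}{4}\right) - R = \left(-4 + \frac{V}{4}\right) - R = -4 - R + \frac{V}{4}$)
$\left(-104375 + Z{\left(646,121 \right)}\right) \left(s{\left(310,F{\left(-5 \right)} - 48 \right)} + 386820\right) = \left(-104375 + 646\right) \left(\left(-4 - 310 + \frac{6 - 48}{4}\right) + 386820\right) = - 103729 \left(\left(-4 - 310 + \frac{6 - 48}{4}\right) + 386820\right) = - 103729 \left(\left(-4 - 310 + \frac{1}{4} \left(-42\right)\right) + 386820\right) = - 103729 \left(\left(-4 - 310 - \frac{21}{2}\right) + 386820\right) = - 103729 \left(- \frac{649}{2} + 386820\right) = \left(-103729\right) \frac{772991}{2} = - \frac{80181583439}{2}$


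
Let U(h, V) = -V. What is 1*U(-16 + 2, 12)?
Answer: -12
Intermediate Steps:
1*U(-16 + 2, 12) = 1*(-1*12) = 1*(-12) = -12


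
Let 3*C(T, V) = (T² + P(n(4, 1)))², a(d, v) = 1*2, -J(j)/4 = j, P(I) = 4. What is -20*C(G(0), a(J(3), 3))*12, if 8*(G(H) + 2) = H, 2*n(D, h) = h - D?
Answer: -5120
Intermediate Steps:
n(D, h) = h/2 - D/2 (n(D, h) = (h - D)/2 = h/2 - D/2)
G(H) = -2 + H/8
J(j) = -4*j
a(d, v) = 2
C(T, V) = (4 + T²)²/3 (C(T, V) = (T² + 4)²/3 = (4 + T²)²/3)
-20*C(G(0), a(J(3), 3))*12 = -20*(4 + (-2 + (⅛)*0)²)²/3*12 = -20*(4 + (-2 + 0)²)²/3*12 = -20*(4 + (-2)²)²/3*12 = -20*(4 + 4)²/3*12 = -20*8²/3*12 = -20*64/3*12 = -1280/3*12 = -5120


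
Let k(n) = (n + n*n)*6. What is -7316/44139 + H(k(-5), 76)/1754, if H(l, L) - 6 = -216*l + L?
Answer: -576647873/38709903 ≈ -14.897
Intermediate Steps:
k(n) = 6*n + 6*n² (k(n) = (n + n²)*6 = 6*n + 6*n²)
H(l, L) = 6 + L - 216*l (H(l, L) = 6 + (-216*l + L) = 6 + (L - 216*l) = 6 + L - 216*l)
-7316/44139 + H(k(-5), 76)/1754 = -7316/44139 + (6 + 76 - 1296*(-5)*(1 - 5))/1754 = -7316*1/44139 + (6 + 76 - 1296*(-5)*(-4))*(1/1754) = -7316/44139 + (6 + 76 - 216*120)*(1/1754) = -7316/44139 + (6 + 76 - 25920)*(1/1754) = -7316/44139 - 25838*1/1754 = -7316/44139 - 12919/877 = -576647873/38709903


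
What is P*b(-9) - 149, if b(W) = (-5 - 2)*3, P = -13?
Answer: 124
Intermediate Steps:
b(W) = -21 (b(W) = -7*3 = -21)
P*b(-9) - 149 = -13*(-21) - 149 = 273 - 149 = 124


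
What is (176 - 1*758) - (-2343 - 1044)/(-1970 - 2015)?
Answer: -2322657/3985 ≈ -582.85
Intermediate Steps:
(176 - 1*758) - (-2343 - 1044)/(-1970 - 2015) = (176 - 758) - (-3387)/(-3985) = -582 - (-3387)*(-1)/3985 = -582 - 1*3387/3985 = -582 - 3387/3985 = -2322657/3985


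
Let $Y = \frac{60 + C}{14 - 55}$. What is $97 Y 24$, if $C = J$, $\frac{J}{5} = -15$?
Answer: $\frac{34920}{41} \approx 851.71$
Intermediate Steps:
$J = -75$ ($J = 5 \left(-15\right) = -75$)
$C = -75$
$Y = \frac{15}{41}$ ($Y = \frac{60 - 75}{14 - 55} = - \frac{15}{14 - 55} = - \frac{15}{-41} = \left(-15\right) \left(- \frac{1}{41}\right) = \frac{15}{41} \approx 0.36585$)
$97 Y 24 = 97 \cdot \frac{15}{41} \cdot 24 = \frac{1455}{41} \cdot 24 = \frac{34920}{41}$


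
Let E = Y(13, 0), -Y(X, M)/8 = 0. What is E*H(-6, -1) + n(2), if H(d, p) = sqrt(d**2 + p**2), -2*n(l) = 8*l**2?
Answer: -16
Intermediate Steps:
Y(X, M) = 0 (Y(X, M) = -8*0 = 0)
n(l) = -4*l**2
E = 0
E*H(-6, -1) + n(2) = 0*sqrt((-6)**2 + (-1)**2) - 4*2**2 = 0*sqrt(36 + 1) - 4*4 = 0*sqrt(37) - 16 = 0 - 16 = -16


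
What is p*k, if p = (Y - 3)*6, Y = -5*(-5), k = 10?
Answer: 1320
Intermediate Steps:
Y = 25
p = 132 (p = (25 - 3)*6 = 22*6 = 132)
p*k = 132*10 = 1320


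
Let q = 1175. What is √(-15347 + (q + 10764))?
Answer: 4*I*√213 ≈ 58.378*I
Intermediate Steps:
√(-15347 + (q + 10764)) = √(-15347 + (1175 + 10764)) = √(-15347 + 11939) = √(-3408) = 4*I*√213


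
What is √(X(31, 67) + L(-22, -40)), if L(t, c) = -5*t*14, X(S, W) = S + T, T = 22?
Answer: 3*√177 ≈ 39.912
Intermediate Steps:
X(S, W) = 22 + S (X(S, W) = S + 22 = 22 + S)
L(t, c) = -70*t
√(X(31, 67) + L(-22, -40)) = √((22 + 31) - 70*(-22)) = √(53 + 1540) = √1593 = 3*√177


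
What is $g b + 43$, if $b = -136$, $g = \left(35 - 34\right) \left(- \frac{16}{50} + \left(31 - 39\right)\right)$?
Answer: $\frac{29363}{25} \approx 1174.5$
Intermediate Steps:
$g = - \frac{208}{25}$ ($g = 1 \left(\left(-16\right) \frac{1}{50} + \left(31 - 39\right)\right) = 1 \left(- \frac{8}{25} - 8\right) = 1 \left(- \frac{208}{25}\right) = - \frac{208}{25} \approx -8.32$)
$g b + 43 = \left(- \frac{208}{25}\right) \left(-136\right) + 43 = \frac{28288}{25} + 43 = \frac{29363}{25}$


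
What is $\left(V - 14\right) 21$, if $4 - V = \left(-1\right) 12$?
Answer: $42$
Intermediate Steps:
$V = 16$ ($V = 4 - \left(-1\right) 12 = 4 - -12 = 4 + 12 = 16$)
$\left(V - 14\right) 21 = \left(16 - 14\right) 21 = 2 \cdot 21 = 42$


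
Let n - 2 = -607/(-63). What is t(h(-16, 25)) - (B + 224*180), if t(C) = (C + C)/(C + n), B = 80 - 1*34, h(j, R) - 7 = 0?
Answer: -23694401/587 ≈ -40365.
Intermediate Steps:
n = 733/63 (n = 2 - 607/(-63) = 2 - 607*(-1/63) = 2 + 607/63 = 733/63 ≈ 11.635)
h(j, R) = 7 (h(j, R) = 7 + 0 = 7)
B = 46 (B = 80 - 34 = 46)
t(C) = 2*C/(733/63 + C) (t(C) = (C + C)/(C + 733/63) = (2*C)/(733/63 + C) = 2*C/(733/63 + C))
t(h(-16, 25)) - (B + 224*180) = 126*7/(733 + 63*7) - (46 + 224*180) = 126*7/(733 + 441) - (46 + 40320) = 126*7/1174 - 1*40366 = 126*7*(1/1174) - 40366 = 441/587 - 40366 = -23694401/587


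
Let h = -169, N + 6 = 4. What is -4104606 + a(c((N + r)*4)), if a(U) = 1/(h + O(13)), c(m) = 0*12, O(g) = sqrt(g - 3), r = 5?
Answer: -117190606075/28551 - sqrt(10)/28551 ≈ -4.1046e+6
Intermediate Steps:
N = -2 (N = -6 + 4 = -2)
O(g) = sqrt(-3 + g)
c(m) = 0
a(U) = 1/(-169 + sqrt(10)) (a(U) = 1/(-169 + sqrt(-3 + 13)) = 1/(-169 + sqrt(10)))
-4104606 + a(c((N + r)*4)) = -4104606 + (-169/28551 - sqrt(10)/28551) = -117190606075/28551 - sqrt(10)/28551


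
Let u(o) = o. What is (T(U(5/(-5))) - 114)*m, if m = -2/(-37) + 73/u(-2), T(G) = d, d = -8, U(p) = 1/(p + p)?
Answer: 164517/37 ≈ 4446.4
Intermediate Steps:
U(p) = 1/(2*p)
T(G) = -8
m = -2697/74 (m = -2/(-37) + 73/(-2) = -2*(-1/37) + 73*(-½) = 2/37 - 73/2 = -2697/74 ≈ -36.446)
(T(U(5/(-5))) - 114)*m = (-8 - 114)*(-2697/74) = -122*(-2697/74) = 164517/37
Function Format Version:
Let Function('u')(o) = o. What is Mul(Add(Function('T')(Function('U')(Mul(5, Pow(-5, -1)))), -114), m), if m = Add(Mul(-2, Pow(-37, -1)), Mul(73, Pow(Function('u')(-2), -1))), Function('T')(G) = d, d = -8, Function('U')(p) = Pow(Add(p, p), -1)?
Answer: Rational(164517, 37) ≈ 4446.4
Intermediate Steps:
Function('U')(p) = Mul(Rational(1, 2), Pow(p, -1)) (Function('U')(p) = Pow(Mul(2, p), -1) = Mul(Rational(1, 2), Pow(p, -1)))
Function('T')(G) = -8
m = Rational(-2697, 74) (m = Add(Mul(-2, Pow(-37, -1)), Mul(73, Pow(-2, -1))) = Add(Mul(-2, Rational(-1, 37)), Mul(73, Rational(-1, 2))) = Add(Rational(2, 37), Rational(-73, 2)) = Rational(-2697, 74) ≈ -36.446)
Mul(Add(Function('T')(Function('U')(Mul(5, Pow(-5, -1)))), -114), m) = Mul(Add(-8, -114), Rational(-2697, 74)) = Mul(-122, Rational(-2697, 74)) = Rational(164517, 37)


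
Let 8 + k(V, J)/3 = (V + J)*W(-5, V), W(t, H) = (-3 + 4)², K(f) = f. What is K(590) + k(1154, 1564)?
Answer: 8720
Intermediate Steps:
W(t, H) = 1 (W(t, H) = 1² = 1)
k(V, J) = -24 + 3*J + 3*V (k(V, J) = -24 + 3*((V + J)*1) = -24 + 3*((J + V)*1) = -24 + 3*(J + V) = -24 + (3*J + 3*V) = -24 + 3*J + 3*V)
K(590) + k(1154, 1564) = 590 + (-24 + 3*1564 + 3*1154) = 590 + (-24 + 4692 + 3462) = 590 + 8130 = 8720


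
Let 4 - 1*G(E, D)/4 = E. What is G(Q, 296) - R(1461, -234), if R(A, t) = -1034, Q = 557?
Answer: -1178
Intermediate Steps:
G(E, D) = 16 - 4*E
G(Q, 296) - R(1461, -234) = (16 - 4*557) - 1*(-1034) = (16 - 2228) + 1034 = -2212 + 1034 = -1178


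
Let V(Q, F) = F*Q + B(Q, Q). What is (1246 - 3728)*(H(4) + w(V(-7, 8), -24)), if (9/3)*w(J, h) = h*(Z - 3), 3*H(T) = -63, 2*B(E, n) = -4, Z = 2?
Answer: 32266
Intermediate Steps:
B(E, n) = -2 (B(E, n) = (½)*(-4) = -2)
H(T) = -21 (H(T) = (⅓)*(-63) = -21)
V(Q, F) = -2 + F*Q (V(Q, F) = F*Q - 2 = -2 + F*Q)
w(J, h) = -h/3 (w(J, h) = (h*(2 - 3))/3 = (h*(-1))/3 = (-h)/3 = -h/3)
(1246 - 3728)*(H(4) + w(V(-7, 8), -24)) = (1246 - 3728)*(-21 - ⅓*(-24)) = -2482*(-21 + 8) = -2482*(-13) = 32266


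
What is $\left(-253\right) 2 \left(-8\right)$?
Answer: $4048$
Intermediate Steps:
$\left(-253\right) 2 \left(-8\right) = \left(-506\right) \left(-8\right) = 4048$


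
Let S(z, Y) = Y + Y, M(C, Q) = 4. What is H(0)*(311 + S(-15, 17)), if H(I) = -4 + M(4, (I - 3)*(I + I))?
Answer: 0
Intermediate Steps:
H(I) = 0 (H(I) = -4 + 4 = 0)
S(z, Y) = 2*Y
H(0)*(311 + S(-15, 17)) = 0*(311 + 2*17) = 0*(311 + 34) = 0*345 = 0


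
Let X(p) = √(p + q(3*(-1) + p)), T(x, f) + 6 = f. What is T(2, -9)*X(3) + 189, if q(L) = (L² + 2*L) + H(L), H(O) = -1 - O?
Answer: 189 - 15*√2 ≈ 167.79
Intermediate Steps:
T(x, f) = -6 + f
q(L) = -1 + L + L² (q(L) = (L² + 2*L) + (-1 - L) = -1 + L + L²)
X(p) = √(-4 + (-3 + p)² + 2*p) (X(p) = √(p + (-1 + (3*(-1) + p) + (3*(-1) + p)²)) = √(p + (-1 + (-3 + p) + (-3 + p)²)) = √(p + (-4 + p + (-3 + p)²)) = √(-4 + (-3 + p)² + 2*p))
T(2, -9)*X(3) + 189 = (-6 - 9)*√(5 + 3² - 4*3) + 189 = -15*√(5 + 9 - 12) + 189 = -15*√2 + 189 = 189 - 15*√2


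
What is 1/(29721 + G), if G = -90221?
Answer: -1/60500 ≈ -1.6529e-5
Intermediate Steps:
1/(29721 + G) = 1/(29721 - 90221) = 1/(-60500) = -1/60500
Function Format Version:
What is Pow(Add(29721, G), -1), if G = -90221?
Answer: Rational(-1, 60500) ≈ -1.6529e-5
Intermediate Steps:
Pow(Add(29721, G), -1) = Pow(Add(29721, -90221), -1) = Pow(-60500, -1) = Rational(-1, 60500)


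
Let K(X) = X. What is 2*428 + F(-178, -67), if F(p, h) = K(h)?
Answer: 789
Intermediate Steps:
F(p, h) = h
2*428 + F(-178, -67) = 2*428 - 67 = 856 - 67 = 789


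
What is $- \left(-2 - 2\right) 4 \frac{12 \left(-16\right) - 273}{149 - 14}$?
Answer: $- \frac{496}{9} \approx -55.111$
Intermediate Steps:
$- \left(-2 - 2\right) 4 \frac{12 \left(-16\right) - 273}{149 - 14} = - \left(-4\right) 4 \frac{-192 - 273}{135} = \left(-1\right) \left(-16\right) \left(\left(-465\right) \frac{1}{135}\right) = 16 \left(- \frac{31}{9}\right) = - \frac{496}{9}$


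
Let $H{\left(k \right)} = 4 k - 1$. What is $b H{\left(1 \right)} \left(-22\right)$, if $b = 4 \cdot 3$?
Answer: $-792$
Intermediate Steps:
$b = 12$
$H{\left(k \right)} = -1 + 4 k$
$b H{\left(1 \right)} \left(-22\right) = 12 \left(-1 + 4 \cdot 1\right) \left(-22\right) = 12 \left(-1 + 4\right) \left(-22\right) = 12 \cdot 3 \left(-22\right) = 36 \left(-22\right) = -792$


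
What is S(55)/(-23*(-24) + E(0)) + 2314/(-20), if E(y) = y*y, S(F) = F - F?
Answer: -1157/10 ≈ -115.70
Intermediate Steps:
S(F) = 0
E(y) = y**2
S(55)/(-23*(-24) + E(0)) + 2314/(-20) = 0/(-23*(-24) + 0**2) + 2314/(-20) = 0/(552 + 0) + 2314*(-1/20) = 0/552 - 1157/10 = 0*(1/552) - 1157/10 = 0 - 1157/10 = -1157/10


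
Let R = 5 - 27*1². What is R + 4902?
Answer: 4880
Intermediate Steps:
R = -22 (R = 5 - 27*1 = 5 - 27 = -22)
R + 4902 = -22 + 4902 = 4880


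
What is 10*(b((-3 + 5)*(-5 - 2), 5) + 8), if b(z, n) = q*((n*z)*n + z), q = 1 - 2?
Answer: 3720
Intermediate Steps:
q = -1
b(z, n) = -z - z*n**2 (b(z, n) = -((n*z)*n + z) = -(z*n**2 + z) = -(z + z*n**2) = -z - z*n**2)
10*(b((-3 + 5)*(-5 - 2), 5) + 8) = 10*(-(-3 + 5)*(-5 - 2)*(1 + 5**2) + 8) = 10*(-2*(-7)*(1 + 25) + 8) = 10*(-1*(-14)*26 + 8) = 10*(364 + 8) = 10*372 = 3720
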